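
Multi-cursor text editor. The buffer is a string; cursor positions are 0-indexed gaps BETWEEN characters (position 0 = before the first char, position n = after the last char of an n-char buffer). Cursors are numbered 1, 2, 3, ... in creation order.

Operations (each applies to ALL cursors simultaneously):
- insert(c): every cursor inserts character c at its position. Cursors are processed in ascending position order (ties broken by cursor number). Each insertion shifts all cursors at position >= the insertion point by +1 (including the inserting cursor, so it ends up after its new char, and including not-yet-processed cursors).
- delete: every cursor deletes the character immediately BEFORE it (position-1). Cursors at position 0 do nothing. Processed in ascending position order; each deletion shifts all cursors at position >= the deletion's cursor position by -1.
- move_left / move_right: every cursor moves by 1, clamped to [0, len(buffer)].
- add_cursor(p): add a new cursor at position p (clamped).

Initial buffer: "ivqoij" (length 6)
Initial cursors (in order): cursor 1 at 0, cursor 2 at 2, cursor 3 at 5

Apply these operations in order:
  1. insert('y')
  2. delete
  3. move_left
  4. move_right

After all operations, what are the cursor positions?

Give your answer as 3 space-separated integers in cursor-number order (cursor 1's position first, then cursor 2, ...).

Answer: 1 2 5

Derivation:
After op 1 (insert('y')): buffer="yivyqoiyj" (len 9), cursors c1@1 c2@4 c3@8, authorship 1..2...3.
After op 2 (delete): buffer="ivqoij" (len 6), cursors c1@0 c2@2 c3@5, authorship ......
After op 3 (move_left): buffer="ivqoij" (len 6), cursors c1@0 c2@1 c3@4, authorship ......
After op 4 (move_right): buffer="ivqoij" (len 6), cursors c1@1 c2@2 c3@5, authorship ......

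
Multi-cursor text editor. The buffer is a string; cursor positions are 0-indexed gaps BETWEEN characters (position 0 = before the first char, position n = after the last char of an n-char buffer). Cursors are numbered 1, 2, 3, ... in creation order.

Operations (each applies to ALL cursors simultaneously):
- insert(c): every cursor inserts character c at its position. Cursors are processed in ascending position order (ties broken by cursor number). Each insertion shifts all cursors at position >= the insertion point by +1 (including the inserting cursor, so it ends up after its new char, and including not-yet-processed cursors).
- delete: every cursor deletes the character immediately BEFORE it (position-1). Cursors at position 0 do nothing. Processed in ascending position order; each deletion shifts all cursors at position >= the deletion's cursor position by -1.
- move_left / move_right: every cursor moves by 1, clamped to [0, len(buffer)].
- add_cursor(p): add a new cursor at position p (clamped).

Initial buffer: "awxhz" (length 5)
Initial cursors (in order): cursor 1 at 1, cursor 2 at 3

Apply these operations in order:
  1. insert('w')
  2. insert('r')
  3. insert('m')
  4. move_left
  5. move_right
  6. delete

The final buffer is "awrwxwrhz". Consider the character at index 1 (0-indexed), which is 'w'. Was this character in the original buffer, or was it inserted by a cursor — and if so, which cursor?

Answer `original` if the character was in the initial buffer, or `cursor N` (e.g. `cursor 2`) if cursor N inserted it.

After op 1 (insert('w')): buffer="awwxwhz" (len 7), cursors c1@2 c2@5, authorship .1..2..
After op 2 (insert('r')): buffer="awrwxwrhz" (len 9), cursors c1@3 c2@7, authorship .11..22..
After op 3 (insert('m')): buffer="awrmwxwrmhz" (len 11), cursors c1@4 c2@9, authorship .111..222..
After op 4 (move_left): buffer="awrmwxwrmhz" (len 11), cursors c1@3 c2@8, authorship .111..222..
After op 5 (move_right): buffer="awrmwxwrmhz" (len 11), cursors c1@4 c2@9, authorship .111..222..
After op 6 (delete): buffer="awrwxwrhz" (len 9), cursors c1@3 c2@7, authorship .11..22..
Authorship (.=original, N=cursor N): . 1 1 . . 2 2 . .
Index 1: author = 1

Answer: cursor 1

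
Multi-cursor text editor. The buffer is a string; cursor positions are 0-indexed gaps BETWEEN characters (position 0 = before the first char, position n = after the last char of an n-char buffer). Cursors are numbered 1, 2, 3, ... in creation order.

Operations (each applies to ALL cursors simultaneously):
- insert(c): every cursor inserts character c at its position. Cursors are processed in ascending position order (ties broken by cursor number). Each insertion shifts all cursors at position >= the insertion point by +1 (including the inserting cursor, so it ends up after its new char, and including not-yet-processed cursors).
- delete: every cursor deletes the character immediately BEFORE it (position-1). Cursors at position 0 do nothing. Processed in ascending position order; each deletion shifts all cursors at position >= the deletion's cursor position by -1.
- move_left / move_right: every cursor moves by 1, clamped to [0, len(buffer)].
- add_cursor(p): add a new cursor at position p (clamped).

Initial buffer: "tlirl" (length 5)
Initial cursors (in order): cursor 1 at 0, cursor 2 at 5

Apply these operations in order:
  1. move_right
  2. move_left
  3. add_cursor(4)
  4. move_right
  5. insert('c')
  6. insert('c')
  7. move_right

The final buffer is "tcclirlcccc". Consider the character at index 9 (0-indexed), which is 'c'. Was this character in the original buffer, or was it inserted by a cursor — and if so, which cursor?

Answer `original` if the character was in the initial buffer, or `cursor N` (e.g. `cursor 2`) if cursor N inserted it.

After op 1 (move_right): buffer="tlirl" (len 5), cursors c1@1 c2@5, authorship .....
After op 2 (move_left): buffer="tlirl" (len 5), cursors c1@0 c2@4, authorship .....
After op 3 (add_cursor(4)): buffer="tlirl" (len 5), cursors c1@0 c2@4 c3@4, authorship .....
After op 4 (move_right): buffer="tlirl" (len 5), cursors c1@1 c2@5 c3@5, authorship .....
After op 5 (insert('c')): buffer="tclirlcc" (len 8), cursors c1@2 c2@8 c3@8, authorship .1....23
After op 6 (insert('c')): buffer="tcclirlcccc" (len 11), cursors c1@3 c2@11 c3@11, authorship .11....2323
After op 7 (move_right): buffer="tcclirlcccc" (len 11), cursors c1@4 c2@11 c3@11, authorship .11....2323
Authorship (.=original, N=cursor N): . 1 1 . . . . 2 3 2 3
Index 9: author = 2

Answer: cursor 2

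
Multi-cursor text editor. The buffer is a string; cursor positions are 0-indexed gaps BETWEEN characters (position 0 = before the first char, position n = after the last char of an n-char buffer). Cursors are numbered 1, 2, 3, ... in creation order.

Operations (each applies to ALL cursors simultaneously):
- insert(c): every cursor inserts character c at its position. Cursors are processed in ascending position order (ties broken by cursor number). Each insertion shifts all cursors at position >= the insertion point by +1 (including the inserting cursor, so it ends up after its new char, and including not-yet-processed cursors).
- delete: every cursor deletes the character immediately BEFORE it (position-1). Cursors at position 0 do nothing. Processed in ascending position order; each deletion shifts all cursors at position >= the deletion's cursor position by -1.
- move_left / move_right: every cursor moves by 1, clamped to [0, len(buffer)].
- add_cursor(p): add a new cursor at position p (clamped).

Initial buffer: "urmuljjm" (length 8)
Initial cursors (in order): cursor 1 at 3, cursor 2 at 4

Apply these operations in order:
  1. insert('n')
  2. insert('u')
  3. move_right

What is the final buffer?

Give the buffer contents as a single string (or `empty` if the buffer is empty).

Answer: urmnuunuljjm

Derivation:
After op 1 (insert('n')): buffer="urmnunljjm" (len 10), cursors c1@4 c2@6, authorship ...1.2....
After op 2 (insert('u')): buffer="urmnuunuljjm" (len 12), cursors c1@5 c2@8, authorship ...11.22....
After op 3 (move_right): buffer="urmnuunuljjm" (len 12), cursors c1@6 c2@9, authorship ...11.22....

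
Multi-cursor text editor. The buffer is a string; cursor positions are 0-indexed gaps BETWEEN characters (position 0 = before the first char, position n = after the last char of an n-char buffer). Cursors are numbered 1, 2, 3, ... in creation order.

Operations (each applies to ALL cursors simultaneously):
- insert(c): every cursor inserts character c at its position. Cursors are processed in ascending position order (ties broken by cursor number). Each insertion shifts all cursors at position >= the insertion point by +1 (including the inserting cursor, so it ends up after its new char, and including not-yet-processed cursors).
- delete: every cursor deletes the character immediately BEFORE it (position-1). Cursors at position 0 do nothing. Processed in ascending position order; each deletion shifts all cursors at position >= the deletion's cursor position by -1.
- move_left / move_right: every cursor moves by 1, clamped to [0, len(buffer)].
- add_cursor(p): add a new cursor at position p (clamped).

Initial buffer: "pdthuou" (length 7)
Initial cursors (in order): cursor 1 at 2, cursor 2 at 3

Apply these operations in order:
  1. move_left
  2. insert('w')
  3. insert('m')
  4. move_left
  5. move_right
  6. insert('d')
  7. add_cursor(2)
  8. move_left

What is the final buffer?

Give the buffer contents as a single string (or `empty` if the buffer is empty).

Answer: pwmddwmdthuou

Derivation:
After op 1 (move_left): buffer="pdthuou" (len 7), cursors c1@1 c2@2, authorship .......
After op 2 (insert('w')): buffer="pwdwthuou" (len 9), cursors c1@2 c2@4, authorship .1.2.....
After op 3 (insert('m')): buffer="pwmdwmthuou" (len 11), cursors c1@3 c2@6, authorship .11.22.....
After op 4 (move_left): buffer="pwmdwmthuou" (len 11), cursors c1@2 c2@5, authorship .11.22.....
After op 5 (move_right): buffer="pwmdwmthuou" (len 11), cursors c1@3 c2@6, authorship .11.22.....
After op 6 (insert('d')): buffer="pwmddwmdthuou" (len 13), cursors c1@4 c2@8, authorship .111.222.....
After op 7 (add_cursor(2)): buffer="pwmddwmdthuou" (len 13), cursors c3@2 c1@4 c2@8, authorship .111.222.....
After op 8 (move_left): buffer="pwmddwmdthuou" (len 13), cursors c3@1 c1@3 c2@7, authorship .111.222.....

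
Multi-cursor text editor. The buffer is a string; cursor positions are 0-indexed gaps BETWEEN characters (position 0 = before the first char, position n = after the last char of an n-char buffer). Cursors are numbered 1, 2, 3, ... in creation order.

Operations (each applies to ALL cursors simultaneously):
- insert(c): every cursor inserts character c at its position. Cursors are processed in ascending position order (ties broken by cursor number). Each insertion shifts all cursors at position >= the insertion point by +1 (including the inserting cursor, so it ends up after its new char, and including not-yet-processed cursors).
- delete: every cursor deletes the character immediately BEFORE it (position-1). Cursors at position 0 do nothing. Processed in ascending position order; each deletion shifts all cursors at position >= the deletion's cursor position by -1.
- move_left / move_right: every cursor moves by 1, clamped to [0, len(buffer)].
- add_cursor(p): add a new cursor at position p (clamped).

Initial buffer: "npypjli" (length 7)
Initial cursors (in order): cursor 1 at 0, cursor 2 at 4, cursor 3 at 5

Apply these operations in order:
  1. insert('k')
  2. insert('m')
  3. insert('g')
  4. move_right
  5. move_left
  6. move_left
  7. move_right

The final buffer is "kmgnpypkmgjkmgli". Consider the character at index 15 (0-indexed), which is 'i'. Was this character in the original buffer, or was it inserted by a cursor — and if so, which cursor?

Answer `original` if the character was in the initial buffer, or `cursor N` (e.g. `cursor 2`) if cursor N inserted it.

Answer: original

Derivation:
After op 1 (insert('k')): buffer="knpypkjkli" (len 10), cursors c1@1 c2@6 c3@8, authorship 1....2.3..
After op 2 (insert('m')): buffer="kmnpypkmjkmli" (len 13), cursors c1@2 c2@8 c3@11, authorship 11....22.33..
After op 3 (insert('g')): buffer="kmgnpypkmgjkmgli" (len 16), cursors c1@3 c2@10 c3@14, authorship 111....222.333..
After op 4 (move_right): buffer="kmgnpypkmgjkmgli" (len 16), cursors c1@4 c2@11 c3@15, authorship 111....222.333..
After op 5 (move_left): buffer="kmgnpypkmgjkmgli" (len 16), cursors c1@3 c2@10 c3@14, authorship 111....222.333..
After op 6 (move_left): buffer="kmgnpypkmgjkmgli" (len 16), cursors c1@2 c2@9 c3@13, authorship 111....222.333..
After op 7 (move_right): buffer="kmgnpypkmgjkmgli" (len 16), cursors c1@3 c2@10 c3@14, authorship 111....222.333..
Authorship (.=original, N=cursor N): 1 1 1 . . . . 2 2 2 . 3 3 3 . .
Index 15: author = original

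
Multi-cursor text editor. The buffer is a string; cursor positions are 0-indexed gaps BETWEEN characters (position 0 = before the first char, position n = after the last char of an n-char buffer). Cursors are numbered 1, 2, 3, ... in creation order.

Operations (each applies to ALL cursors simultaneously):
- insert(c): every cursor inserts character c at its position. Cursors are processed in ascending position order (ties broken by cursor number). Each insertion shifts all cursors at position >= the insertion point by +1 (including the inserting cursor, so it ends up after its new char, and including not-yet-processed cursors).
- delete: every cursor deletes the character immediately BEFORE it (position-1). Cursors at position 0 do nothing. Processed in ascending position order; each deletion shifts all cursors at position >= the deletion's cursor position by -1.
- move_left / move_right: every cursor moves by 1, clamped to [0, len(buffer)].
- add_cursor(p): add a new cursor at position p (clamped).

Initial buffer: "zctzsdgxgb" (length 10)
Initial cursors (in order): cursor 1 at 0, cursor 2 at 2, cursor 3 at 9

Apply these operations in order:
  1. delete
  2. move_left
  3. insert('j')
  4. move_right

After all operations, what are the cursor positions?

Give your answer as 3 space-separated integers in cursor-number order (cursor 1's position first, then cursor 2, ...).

Answer: 3 3 10

Derivation:
After op 1 (delete): buffer="ztzsdgxb" (len 8), cursors c1@0 c2@1 c3@7, authorship ........
After op 2 (move_left): buffer="ztzsdgxb" (len 8), cursors c1@0 c2@0 c3@6, authorship ........
After op 3 (insert('j')): buffer="jjztzsdgjxb" (len 11), cursors c1@2 c2@2 c3@9, authorship 12......3..
After op 4 (move_right): buffer="jjztzsdgjxb" (len 11), cursors c1@3 c2@3 c3@10, authorship 12......3..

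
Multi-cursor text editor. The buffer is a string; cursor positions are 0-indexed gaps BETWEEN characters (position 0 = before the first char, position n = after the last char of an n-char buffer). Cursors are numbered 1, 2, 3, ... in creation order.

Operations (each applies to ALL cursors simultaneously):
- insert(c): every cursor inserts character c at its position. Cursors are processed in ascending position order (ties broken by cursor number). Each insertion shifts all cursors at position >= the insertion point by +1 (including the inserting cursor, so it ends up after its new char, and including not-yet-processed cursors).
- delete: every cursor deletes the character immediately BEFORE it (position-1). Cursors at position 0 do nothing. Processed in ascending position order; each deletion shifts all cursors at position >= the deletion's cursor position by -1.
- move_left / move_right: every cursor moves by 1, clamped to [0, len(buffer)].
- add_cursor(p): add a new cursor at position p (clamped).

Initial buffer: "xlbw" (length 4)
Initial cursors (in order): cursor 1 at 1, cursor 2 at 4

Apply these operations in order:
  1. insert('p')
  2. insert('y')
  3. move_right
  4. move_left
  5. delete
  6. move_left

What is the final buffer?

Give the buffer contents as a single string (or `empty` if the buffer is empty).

After op 1 (insert('p')): buffer="xplbwp" (len 6), cursors c1@2 c2@6, authorship .1...2
After op 2 (insert('y')): buffer="xpylbwpy" (len 8), cursors c1@3 c2@8, authorship .11...22
After op 3 (move_right): buffer="xpylbwpy" (len 8), cursors c1@4 c2@8, authorship .11...22
After op 4 (move_left): buffer="xpylbwpy" (len 8), cursors c1@3 c2@7, authorship .11...22
After op 5 (delete): buffer="xplbwy" (len 6), cursors c1@2 c2@5, authorship .1...2
After op 6 (move_left): buffer="xplbwy" (len 6), cursors c1@1 c2@4, authorship .1...2

Answer: xplbwy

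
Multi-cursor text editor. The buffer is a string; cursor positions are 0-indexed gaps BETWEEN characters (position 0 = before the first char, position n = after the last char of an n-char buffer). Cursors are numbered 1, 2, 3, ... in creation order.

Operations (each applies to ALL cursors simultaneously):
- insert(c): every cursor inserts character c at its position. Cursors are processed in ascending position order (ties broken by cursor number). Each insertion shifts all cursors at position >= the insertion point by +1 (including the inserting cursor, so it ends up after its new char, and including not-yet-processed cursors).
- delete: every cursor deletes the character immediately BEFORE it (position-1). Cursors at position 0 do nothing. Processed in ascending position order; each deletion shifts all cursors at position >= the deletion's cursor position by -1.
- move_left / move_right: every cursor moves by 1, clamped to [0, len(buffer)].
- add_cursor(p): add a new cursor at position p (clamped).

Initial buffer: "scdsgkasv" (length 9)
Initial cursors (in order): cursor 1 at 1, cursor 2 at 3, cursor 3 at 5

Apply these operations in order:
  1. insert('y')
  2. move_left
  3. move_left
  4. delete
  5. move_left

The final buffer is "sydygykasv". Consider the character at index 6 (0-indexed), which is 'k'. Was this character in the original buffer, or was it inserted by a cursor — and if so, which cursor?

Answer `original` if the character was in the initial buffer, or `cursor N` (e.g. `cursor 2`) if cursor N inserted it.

Answer: original

Derivation:
After op 1 (insert('y')): buffer="sycdysgykasv" (len 12), cursors c1@2 c2@5 c3@8, authorship .1..2..3....
After op 2 (move_left): buffer="sycdysgykasv" (len 12), cursors c1@1 c2@4 c3@7, authorship .1..2..3....
After op 3 (move_left): buffer="sycdysgykasv" (len 12), cursors c1@0 c2@3 c3@6, authorship .1..2..3....
After op 4 (delete): buffer="sydygykasv" (len 10), cursors c1@0 c2@2 c3@4, authorship .1.2.3....
After op 5 (move_left): buffer="sydygykasv" (len 10), cursors c1@0 c2@1 c3@3, authorship .1.2.3....
Authorship (.=original, N=cursor N): . 1 . 2 . 3 . . . .
Index 6: author = original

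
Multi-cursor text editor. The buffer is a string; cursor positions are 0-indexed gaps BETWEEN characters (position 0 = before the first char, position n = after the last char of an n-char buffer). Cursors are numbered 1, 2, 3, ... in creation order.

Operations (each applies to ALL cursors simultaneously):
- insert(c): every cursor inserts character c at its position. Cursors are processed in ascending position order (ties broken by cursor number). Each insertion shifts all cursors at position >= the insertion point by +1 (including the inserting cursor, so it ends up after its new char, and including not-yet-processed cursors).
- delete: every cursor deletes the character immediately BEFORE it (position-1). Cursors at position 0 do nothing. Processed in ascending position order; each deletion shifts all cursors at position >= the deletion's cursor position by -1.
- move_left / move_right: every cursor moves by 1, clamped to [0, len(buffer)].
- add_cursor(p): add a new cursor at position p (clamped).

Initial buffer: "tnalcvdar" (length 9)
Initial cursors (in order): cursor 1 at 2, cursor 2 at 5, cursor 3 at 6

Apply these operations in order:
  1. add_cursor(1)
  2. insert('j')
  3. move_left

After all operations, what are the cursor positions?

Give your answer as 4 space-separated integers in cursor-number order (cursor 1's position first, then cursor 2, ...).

After op 1 (add_cursor(1)): buffer="tnalcvdar" (len 9), cursors c4@1 c1@2 c2@5 c3@6, authorship .........
After op 2 (insert('j')): buffer="tjnjalcjvjdar" (len 13), cursors c4@2 c1@4 c2@8 c3@10, authorship .4.1...2.3...
After op 3 (move_left): buffer="tjnjalcjvjdar" (len 13), cursors c4@1 c1@3 c2@7 c3@9, authorship .4.1...2.3...

Answer: 3 7 9 1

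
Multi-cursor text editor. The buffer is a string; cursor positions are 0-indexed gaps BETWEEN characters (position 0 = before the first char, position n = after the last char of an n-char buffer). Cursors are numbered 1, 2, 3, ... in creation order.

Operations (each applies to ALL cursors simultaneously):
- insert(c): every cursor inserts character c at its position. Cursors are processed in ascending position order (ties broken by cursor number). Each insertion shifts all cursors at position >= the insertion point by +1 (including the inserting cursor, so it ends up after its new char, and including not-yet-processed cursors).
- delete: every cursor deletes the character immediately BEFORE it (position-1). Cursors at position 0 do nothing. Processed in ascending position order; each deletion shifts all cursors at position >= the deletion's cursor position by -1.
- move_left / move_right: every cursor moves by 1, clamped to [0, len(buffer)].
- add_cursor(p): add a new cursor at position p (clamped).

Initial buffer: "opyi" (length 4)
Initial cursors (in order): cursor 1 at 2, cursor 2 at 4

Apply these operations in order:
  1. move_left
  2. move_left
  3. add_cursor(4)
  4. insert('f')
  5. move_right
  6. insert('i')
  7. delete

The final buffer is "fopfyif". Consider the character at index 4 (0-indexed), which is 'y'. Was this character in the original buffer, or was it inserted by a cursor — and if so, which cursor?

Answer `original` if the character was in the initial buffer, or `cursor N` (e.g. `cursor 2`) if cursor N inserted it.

After op 1 (move_left): buffer="opyi" (len 4), cursors c1@1 c2@3, authorship ....
After op 2 (move_left): buffer="opyi" (len 4), cursors c1@0 c2@2, authorship ....
After op 3 (add_cursor(4)): buffer="opyi" (len 4), cursors c1@0 c2@2 c3@4, authorship ....
After op 4 (insert('f')): buffer="fopfyif" (len 7), cursors c1@1 c2@4 c3@7, authorship 1..2..3
After op 5 (move_right): buffer="fopfyif" (len 7), cursors c1@2 c2@5 c3@7, authorship 1..2..3
After op 6 (insert('i')): buffer="foipfyiifi" (len 10), cursors c1@3 c2@7 c3@10, authorship 1.1.2.2.33
After op 7 (delete): buffer="fopfyif" (len 7), cursors c1@2 c2@5 c3@7, authorship 1..2..3
Authorship (.=original, N=cursor N): 1 . . 2 . . 3
Index 4: author = original

Answer: original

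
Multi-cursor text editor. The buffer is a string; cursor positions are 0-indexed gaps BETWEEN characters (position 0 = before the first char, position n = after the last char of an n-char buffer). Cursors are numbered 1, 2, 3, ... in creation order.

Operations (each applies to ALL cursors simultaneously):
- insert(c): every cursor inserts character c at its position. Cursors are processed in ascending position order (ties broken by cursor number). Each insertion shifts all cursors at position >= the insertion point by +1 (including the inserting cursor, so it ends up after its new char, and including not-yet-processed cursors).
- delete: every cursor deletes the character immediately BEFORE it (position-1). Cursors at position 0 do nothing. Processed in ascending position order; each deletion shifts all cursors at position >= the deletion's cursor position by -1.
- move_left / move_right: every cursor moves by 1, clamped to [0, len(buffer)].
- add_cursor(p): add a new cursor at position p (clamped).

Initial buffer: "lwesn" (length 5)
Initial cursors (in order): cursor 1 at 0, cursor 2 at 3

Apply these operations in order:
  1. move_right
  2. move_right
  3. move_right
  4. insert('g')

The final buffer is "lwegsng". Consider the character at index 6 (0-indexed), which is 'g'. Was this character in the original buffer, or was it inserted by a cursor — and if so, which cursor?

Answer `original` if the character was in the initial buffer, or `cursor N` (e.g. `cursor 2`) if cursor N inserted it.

Answer: cursor 2

Derivation:
After op 1 (move_right): buffer="lwesn" (len 5), cursors c1@1 c2@4, authorship .....
After op 2 (move_right): buffer="lwesn" (len 5), cursors c1@2 c2@5, authorship .....
After op 3 (move_right): buffer="lwesn" (len 5), cursors c1@3 c2@5, authorship .....
After op 4 (insert('g')): buffer="lwegsng" (len 7), cursors c1@4 c2@7, authorship ...1..2
Authorship (.=original, N=cursor N): . . . 1 . . 2
Index 6: author = 2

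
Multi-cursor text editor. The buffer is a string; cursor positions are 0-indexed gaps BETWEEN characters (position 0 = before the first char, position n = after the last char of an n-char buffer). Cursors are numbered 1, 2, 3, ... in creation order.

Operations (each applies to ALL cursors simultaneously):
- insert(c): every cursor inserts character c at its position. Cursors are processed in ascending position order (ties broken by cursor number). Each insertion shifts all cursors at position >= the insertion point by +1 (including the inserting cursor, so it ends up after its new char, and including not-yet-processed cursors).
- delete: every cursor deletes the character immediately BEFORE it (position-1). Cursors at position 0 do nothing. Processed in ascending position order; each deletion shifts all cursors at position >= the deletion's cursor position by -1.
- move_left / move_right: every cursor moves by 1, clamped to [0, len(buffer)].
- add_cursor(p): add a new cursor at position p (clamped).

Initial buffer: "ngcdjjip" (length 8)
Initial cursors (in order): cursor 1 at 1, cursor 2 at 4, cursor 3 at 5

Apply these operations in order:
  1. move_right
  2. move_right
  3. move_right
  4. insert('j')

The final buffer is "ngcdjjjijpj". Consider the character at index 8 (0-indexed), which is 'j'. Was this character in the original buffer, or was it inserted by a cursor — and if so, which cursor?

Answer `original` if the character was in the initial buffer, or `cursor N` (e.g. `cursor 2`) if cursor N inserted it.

Answer: cursor 2

Derivation:
After op 1 (move_right): buffer="ngcdjjip" (len 8), cursors c1@2 c2@5 c3@6, authorship ........
After op 2 (move_right): buffer="ngcdjjip" (len 8), cursors c1@3 c2@6 c3@7, authorship ........
After op 3 (move_right): buffer="ngcdjjip" (len 8), cursors c1@4 c2@7 c3@8, authorship ........
After op 4 (insert('j')): buffer="ngcdjjjijpj" (len 11), cursors c1@5 c2@9 c3@11, authorship ....1...2.3
Authorship (.=original, N=cursor N): . . . . 1 . . . 2 . 3
Index 8: author = 2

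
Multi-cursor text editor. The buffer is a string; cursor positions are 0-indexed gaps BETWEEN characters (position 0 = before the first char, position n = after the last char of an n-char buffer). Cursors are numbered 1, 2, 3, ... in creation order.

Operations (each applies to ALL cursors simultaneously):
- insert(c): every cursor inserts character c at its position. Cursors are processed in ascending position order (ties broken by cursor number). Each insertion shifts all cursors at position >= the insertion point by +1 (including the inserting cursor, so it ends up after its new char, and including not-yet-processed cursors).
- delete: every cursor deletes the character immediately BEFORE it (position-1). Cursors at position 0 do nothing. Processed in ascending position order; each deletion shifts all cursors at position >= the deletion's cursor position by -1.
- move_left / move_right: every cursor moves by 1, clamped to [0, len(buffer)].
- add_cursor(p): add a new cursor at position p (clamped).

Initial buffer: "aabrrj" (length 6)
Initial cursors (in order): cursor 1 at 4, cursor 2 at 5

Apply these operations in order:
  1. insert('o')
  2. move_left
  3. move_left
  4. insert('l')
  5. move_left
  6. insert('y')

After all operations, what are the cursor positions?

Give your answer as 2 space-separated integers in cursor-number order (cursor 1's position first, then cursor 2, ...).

Answer: 4 8

Derivation:
After op 1 (insert('o')): buffer="aabroroj" (len 8), cursors c1@5 c2@7, authorship ....1.2.
After op 2 (move_left): buffer="aabroroj" (len 8), cursors c1@4 c2@6, authorship ....1.2.
After op 3 (move_left): buffer="aabroroj" (len 8), cursors c1@3 c2@5, authorship ....1.2.
After op 4 (insert('l')): buffer="aablrolroj" (len 10), cursors c1@4 c2@7, authorship ...1.12.2.
After op 5 (move_left): buffer="aablrolroj" (len 10), cursors c1@3 c2@6, authorship ...1.12.2.
After op 6 (insert('y')): buffer="aabylroylroj" (len 12), cursors c1@4 c2@8, authorship ...11.122.2.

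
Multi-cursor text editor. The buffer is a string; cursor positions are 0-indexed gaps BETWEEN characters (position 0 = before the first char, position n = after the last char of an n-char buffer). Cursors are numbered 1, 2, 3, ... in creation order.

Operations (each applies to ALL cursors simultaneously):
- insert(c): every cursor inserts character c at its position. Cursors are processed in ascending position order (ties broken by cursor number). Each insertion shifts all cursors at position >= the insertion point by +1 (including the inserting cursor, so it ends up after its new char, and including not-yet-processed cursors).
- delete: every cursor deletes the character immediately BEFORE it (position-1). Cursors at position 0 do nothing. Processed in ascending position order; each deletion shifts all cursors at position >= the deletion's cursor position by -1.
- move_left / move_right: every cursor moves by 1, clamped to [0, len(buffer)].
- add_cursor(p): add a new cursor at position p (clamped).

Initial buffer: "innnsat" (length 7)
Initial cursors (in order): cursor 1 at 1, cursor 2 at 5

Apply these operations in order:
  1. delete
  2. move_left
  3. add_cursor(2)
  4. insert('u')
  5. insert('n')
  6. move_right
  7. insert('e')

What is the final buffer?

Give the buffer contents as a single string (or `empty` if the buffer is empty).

After op 1 (delete): buffer="nnnat" (len 5), cursors c1@0 c2@3, authorship .....
After op 2 (move_left): buffer="nnnat" (len 5), cursors c1@0 c2@2, authorship .....
After op 3 (add_cursor(2)): buffer="nnnat" (len 5), cursors c1@0 c2@2 c3@2, authorship .....
After op 4 (insert('u')): buffer="unnuunat" (len 8), cursors c1@1 c2@5 c3@5, authorship 1..23...
After op 5 (insert('n')): buffer="unnnuunnnat" (len 11), cursors c1@2 c2@8 c3@8, authorship 11..2323...
After op 6 (move_right): buffer="unnnuunnnat" (len 11), cursors c1@3 c2@9 c3@9, authorship 11..2323...
After op 7 (insert('e')): buffer="unnenuunnneeat" (len 14), cursors c1@4 c2@12 c3@12, authorship 11.1.2323.23..

Answer: unnenuunnneeat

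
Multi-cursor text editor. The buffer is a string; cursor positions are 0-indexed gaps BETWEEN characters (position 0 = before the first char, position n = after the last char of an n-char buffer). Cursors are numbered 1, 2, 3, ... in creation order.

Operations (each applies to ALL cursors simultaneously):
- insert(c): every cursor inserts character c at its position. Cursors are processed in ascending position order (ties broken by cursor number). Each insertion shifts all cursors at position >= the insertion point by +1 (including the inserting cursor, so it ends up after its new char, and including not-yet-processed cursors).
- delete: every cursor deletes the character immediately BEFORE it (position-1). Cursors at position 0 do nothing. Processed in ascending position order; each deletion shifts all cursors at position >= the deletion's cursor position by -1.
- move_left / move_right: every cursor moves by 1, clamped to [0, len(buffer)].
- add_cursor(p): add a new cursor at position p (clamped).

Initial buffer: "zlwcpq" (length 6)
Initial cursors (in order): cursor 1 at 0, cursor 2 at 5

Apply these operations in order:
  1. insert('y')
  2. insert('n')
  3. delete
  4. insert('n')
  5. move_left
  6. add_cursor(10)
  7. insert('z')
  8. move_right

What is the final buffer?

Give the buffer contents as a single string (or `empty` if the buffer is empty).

Answer: yznzlwcpyznqz

Derivation:
After op 1 (insert('y')): buffer="yzlwcpyq" (len 8), cursors c1@1 c2@7, authorship 1.....2.
After op 2 (insert('n')): buffer="ynzlwcpynq" (len 10), cursors c1@2 c2@9, authorship 11.....22.
After op 3 (delete): buffer="yzlwcpyq" (len 8), cursors c1@1 c2@7, authorship 1.....2.
After op 4 (insert('n')): buffer="ynzlwcpynq" (len 10), cursors c1@2 c2@9, authorship 11.....22.
After op 5 (move_left): buffer="ynzlwcpynq" (len 10), cursors c1@1 c2@8, authorship 11.....22.
After op 6 (add_cursor(10)): buffer="ynzlwcpynq" (len 10), cursors c1@1 c2@8 c3@10, authorship 11.....22.
After op 7 (insert('z')): buffer="yznzlwcpyznqz" (len 13), cursors c1@2 c2@10 c3@13, authorship 111.....222.3
After op 8 (move_right): buffer="yznzlwcpyznqz" (len 13), cursors c1@3 c2@11 c3@13, authorship 111.....222.3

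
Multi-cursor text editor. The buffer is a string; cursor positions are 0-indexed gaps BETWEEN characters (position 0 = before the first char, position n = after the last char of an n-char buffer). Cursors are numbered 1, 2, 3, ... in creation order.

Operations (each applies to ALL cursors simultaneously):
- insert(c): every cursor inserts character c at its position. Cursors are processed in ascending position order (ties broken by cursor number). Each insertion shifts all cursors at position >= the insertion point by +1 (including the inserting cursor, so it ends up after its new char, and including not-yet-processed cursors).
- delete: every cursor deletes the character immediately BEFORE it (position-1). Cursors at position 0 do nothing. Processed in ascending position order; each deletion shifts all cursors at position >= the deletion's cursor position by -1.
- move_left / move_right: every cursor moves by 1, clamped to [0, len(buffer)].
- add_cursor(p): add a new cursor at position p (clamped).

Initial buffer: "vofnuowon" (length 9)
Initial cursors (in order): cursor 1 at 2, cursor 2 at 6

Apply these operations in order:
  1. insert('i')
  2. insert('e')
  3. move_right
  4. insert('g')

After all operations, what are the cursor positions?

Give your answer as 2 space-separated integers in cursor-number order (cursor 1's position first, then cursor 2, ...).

After op 1 (insert('i')): buffer="voifnuoiwon" (len 11), cursors c1@3 c2@8, authorship ..1....2...
After op 2 (insert('e')): buffer="voiefnuoiewon" (len 13), cursors c1@4 c2@10, authorship ..11....22...
After op 3 (move_right): buffer="voiefnuoiewon" (len 13), cursors c1@5 c2@11, authorship ..11....22...
After op 4 (insert('g')): buffer="voiefgnuoiewgon" (len 15), cursors c1@6 c2@13, authorship ..11.1...22.2..

Answer: 6 13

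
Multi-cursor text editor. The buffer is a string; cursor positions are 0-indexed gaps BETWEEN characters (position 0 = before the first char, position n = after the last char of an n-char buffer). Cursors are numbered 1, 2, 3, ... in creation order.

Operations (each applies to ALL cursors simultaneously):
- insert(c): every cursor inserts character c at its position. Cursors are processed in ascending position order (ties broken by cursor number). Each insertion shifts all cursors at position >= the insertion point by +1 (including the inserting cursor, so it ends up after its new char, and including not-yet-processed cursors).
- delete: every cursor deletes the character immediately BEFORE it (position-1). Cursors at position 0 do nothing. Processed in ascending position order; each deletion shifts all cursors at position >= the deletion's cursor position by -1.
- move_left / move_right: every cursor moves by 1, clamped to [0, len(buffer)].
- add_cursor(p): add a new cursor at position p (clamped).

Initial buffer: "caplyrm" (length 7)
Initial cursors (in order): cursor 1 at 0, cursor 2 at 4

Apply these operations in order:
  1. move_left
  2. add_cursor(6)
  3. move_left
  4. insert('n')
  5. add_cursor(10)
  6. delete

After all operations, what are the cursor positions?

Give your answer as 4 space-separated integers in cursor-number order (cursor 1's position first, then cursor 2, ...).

After op 1 (move_left): buffer="caplyrm" (len 7), cursors c1@0 c2@3, authorship .......
After op 2 (add_cursor(6)): buffer="caplyrm" (len 7), cursors c1@0 c2@3 c3@6, authorship .......
After op 3 (move_left): buffer="caplyrm" (len 7), cursors c1@0 c2@2 c3@5, authorship .......
After op 4 (insert('n')): buffer="ncanplynrm" (len 10), cursors c1@1 c2@4 c3@8, authorship 1..2...3..
After op 5 (add_cursor(10)): buffer="ncanplynrm" (len 10), cursors c1@1 c2@4 c3@8 c4@10, authorship 1..2...3..
After op 6 (delete): buffer="caplyr" (len 6), cursors c1@0 c2@2 c3@5 c4@6, authorship ......

Answer: 0 2 5 6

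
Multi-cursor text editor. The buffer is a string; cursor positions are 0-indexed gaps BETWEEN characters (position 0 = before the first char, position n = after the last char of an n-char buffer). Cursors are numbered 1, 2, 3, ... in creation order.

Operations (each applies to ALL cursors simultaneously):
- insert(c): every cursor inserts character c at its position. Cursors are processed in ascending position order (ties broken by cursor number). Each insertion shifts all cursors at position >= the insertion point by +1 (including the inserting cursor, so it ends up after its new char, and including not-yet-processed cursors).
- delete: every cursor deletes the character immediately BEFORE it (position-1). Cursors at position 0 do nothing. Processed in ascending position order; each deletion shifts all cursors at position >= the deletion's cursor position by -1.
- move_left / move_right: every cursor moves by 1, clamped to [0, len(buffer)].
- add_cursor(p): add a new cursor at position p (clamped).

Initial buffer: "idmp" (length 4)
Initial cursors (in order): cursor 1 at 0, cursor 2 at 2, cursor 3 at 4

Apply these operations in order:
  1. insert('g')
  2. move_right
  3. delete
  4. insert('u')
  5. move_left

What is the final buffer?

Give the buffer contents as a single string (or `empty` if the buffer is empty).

After op 1 (insert('g')): buffer="gidgmpg" (len 7), cursors c1@1 c2@4 c3@7, authorship 1..2..3
After op 2 (move_right): buffer="gidgmpg" (len 7), cursors c1@2 c2@5 c3@7, authorship 1..2..3
After op 3 (delete): buffer="gdgp" (len 4), cursors c1@1 c2@3 c3@4, authorship 1.2.
After op 4 (insert('u')): buffer="gudgupu" (len 7), cursors c1@2 c2@5 c3@7, authorship 11.22.3
After op 5 (move_left): buffer="gudgupu" (len 7), cursors c1@1 c2@4 c3@6, authorship 11.22.3

Answer: gudgupu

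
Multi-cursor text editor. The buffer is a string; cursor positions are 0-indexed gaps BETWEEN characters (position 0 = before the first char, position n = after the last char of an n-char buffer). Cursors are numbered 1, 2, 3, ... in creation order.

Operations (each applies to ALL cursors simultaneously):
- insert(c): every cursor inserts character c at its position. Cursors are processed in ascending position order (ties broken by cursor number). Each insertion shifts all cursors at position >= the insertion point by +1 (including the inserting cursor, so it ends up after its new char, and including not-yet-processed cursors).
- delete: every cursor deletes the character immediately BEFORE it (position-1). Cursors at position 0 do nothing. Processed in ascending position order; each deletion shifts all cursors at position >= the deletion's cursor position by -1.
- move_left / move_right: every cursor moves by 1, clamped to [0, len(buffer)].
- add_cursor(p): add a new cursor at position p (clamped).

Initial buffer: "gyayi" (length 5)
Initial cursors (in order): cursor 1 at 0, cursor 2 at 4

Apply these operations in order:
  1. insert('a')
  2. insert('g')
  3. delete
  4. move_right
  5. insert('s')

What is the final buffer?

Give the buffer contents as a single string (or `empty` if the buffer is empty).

Answer: agsyayais

Derivation:
After op 1 (insert('a')): buffer="agyayai" (len 7), cursors c1@1 c2@6, authorship 1....2.
After op 2 (insert('g')): buffer="aggyayagi" (len 9), cursors c1@2 c2@8, authorship 11....22.
After op 3 (delete): buffer="agyayai" (len 7), cursors c1@1 c2@6, authorship 1....2.
After op 4 (move_right): buffer="agyayai" (len 7), cursors c1@2 c2@7, authorship 1....2.
After op 5 (insert('s')): buffer="agsyayais" (len 9), cursors c1@3 c2@9, authorship 1.1...2.2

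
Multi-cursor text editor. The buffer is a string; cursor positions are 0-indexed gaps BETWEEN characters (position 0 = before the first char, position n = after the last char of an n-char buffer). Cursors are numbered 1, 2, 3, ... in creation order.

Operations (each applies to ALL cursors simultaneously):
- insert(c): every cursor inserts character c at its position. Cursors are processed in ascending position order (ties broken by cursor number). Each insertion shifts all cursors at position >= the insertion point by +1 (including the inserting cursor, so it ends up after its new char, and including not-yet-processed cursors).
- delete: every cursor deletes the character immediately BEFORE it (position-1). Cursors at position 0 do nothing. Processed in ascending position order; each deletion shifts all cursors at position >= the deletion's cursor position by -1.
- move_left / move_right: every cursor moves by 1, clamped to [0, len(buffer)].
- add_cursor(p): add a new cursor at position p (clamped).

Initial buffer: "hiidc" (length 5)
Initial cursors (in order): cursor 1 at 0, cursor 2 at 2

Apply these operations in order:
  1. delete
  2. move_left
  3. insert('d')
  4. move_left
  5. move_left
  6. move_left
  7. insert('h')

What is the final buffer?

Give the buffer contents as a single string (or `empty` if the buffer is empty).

After op 1 (delete): buffer="hidc" (len 4), cursors c1@0 c2@1, authorship ....
After op 2 (move_left): buffer="hidc" (len 4), cursors c1@0 c2@0, authorship ....
After op 3 (insert('d')): buffer="ddhidc" (len 6), cursors c1@2 c2@2, authorship 12....
After op 4 (move_left): buffer="ddhidc" (len 6), cursors c1@1 c2@1, authorship 12....
After op 5 (move_left): buffer="ddhidc" (len 6), cursors c1@0 c2@0, authorship 12....
After op 6 (move_left): buffer="ddhidc" (len 6), cursors c1@0 c2@0, authorship 12....
After op 7 (insert('h')): buffer="hhddhidc" (len 8), cursors c1@2 c2@2, authorship 1212....

Answer: hhddhidc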